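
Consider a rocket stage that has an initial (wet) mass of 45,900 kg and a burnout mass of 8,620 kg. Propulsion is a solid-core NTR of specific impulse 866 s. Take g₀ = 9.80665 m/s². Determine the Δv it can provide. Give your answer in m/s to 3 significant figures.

v_e = Isp · g₀ = 866 × 9.80665 = 8492.6 m/s.
Using Δv = v_e ln(m₀/m_f): Δv = v_e · ln(m₀/m_f) = 8492.6 × ln(5.325) = 8492.6 × 1.6724 ≈ 14202.8 m/s.

Δv ≈ 14200 m/s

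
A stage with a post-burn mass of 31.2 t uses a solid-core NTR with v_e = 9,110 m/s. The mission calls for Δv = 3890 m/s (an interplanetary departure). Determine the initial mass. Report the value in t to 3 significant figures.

m₀/m_f = exp(Δv / v_e) = exp(3890 / 9110.0) = exp(0.4270) = 1.5327.
m₀ = m_f × 1.5327 = 31.2 × 1.5327 = 47.8202 t.

initial mass ≈ 47.8 t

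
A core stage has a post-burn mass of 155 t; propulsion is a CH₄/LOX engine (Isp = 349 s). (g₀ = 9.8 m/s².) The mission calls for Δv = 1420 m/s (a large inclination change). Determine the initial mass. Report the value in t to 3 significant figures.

initial mass ≈ 235 t

v_e = Isp · g₀ = 349 × 9.8 = 3420.2 m/s.
m₀/m_f = exp(Δv / v_e) = exp(1420 / 3420.2) = exp(0.4152) = 1.5146.
m₀ = m_f × 1.5146 = 155 × 1.5146 = 234.763 t.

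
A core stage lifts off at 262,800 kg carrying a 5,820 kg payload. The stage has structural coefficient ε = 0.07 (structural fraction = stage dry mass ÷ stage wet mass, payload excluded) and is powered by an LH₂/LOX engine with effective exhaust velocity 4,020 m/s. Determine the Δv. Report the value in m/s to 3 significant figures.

Stage wet mass = m₀ − payload = 262,800 − 5,820 = 256,980 kg.
Stage dry mass = ε × stage wet mass = 0.07 × 256,980 = 17,988.6 kg.
Burnout mass m_f = stage dry + payload = 17,988.6 + 5,820 = 23,808.6 kg.
Using Δv = v_e ln(m₀/m_f): Δv = v_e · ln(262,800/23,808.6) = 4020.0 × ln(11.04) = 4020.0 × 2.4013 ≈ 9653 m/s.

Δv ≈ 9650 m/s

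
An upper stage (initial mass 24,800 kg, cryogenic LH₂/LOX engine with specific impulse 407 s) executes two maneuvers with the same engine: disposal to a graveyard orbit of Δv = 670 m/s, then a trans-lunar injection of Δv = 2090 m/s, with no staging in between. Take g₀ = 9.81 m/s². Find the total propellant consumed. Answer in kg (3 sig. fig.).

total propellant consumed ≈ 12400 kg

v_e = Isp · g₀ = 407 × 9.81 = 3992.7 m/s.
After the first burn: m = 24800 × exp(−670/3992.7) = 24800 × 0.84552 = 20,968.9 kg.
After the second burn: m = 20,968.9 × exp(−2090/3992.7) = 20,968.9 × 0.59247 = 12,423.4 kg.
Total propellant = m₀ − m_final = 24800 − 12,423.4 = 12,376.6 kg.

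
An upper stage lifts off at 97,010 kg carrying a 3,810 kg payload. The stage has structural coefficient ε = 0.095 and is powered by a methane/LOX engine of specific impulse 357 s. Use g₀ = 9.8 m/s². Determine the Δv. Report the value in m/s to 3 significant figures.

Δv ≈ 7120 m/s

Stage wet mass = m₀ − payload = 97,010 − 3,810 = 93,200 kg.
Stage dry mass = ε × stage wet mass = 0.095 × 93,200 = 8,854 kg.
Burnout mass m_f = stage dry + payload = 8,854 + 3,810 = 12,664 kg.
v_e = Isp · g₀ = 357 × 9.8 = 3498.6 m/s.
Using Δv = v_e ln(m₀/m_f): Δv = v_e · ln(97,010/12,664) = 3498.6 × ln(7.66) = 3498.6 × 2.0361 ≈ 7123 m/s.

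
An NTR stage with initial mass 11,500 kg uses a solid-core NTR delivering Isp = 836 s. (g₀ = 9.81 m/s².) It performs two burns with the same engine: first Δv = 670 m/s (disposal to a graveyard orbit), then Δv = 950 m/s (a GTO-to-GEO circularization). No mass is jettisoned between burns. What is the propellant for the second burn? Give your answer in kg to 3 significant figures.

v_e = Isp · g₀ = 836 × 9.81 = 8201.2 m/s.
After the first burn: m = 11500 × exp(−670/8201.2) = 11500 × 0.92155 = 10,597.8 kg.
After the second burn: m = 10,597.8 × exp(−950/8201.2) = 10,597.8 × 0.89062 = 9,438.61 kg.
Second-burn propellant = 10,597.8 − 9,438.61 = 1,159.19 kg.

propellant for the second burn ≈ 1160 kg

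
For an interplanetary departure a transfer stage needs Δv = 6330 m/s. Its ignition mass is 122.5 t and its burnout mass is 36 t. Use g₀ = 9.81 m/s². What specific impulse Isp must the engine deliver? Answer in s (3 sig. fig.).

Isp ≈ 527 s

ln(m₀/m_f) = ln(122500/36000) = ln(3.403) = 1.2246.
v_e = Δv / ln(m₀/m_f) = 6330 / 1.2246 = 5169.1 m/s.
Isp = v_e / g₀ = 5169.1 / 9.81 = 526.9 s.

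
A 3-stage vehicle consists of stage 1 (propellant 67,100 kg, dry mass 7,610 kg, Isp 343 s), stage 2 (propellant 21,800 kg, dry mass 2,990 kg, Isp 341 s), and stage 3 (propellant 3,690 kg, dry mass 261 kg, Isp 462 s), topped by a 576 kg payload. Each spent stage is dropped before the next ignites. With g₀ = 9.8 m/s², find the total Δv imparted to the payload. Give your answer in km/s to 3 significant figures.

Ignition mass of stage 1 = 67,100+7,610 + 21,800+2,990 + 3,690+261 + 576 = 104,027 kg.
Stage 1: m₀ = 104,027 kg, m_f = 104,027 − 67,100 = 36,927 kg; Δv = 343×9.8×ln(2.817) = 3361.4×1.0357 ≈ 3481 m/s.
Stage 2: m₀ = 29,317 kg, m_f = 29,317 − 21,800 = 7,517 kg; Δv = 341×9.8×ln(3.9) = 3341.8×1.3610 ≈ 4548 m/s.
Stage 3: m₀ = 4,527 kg, m_f = 4,527 − 3,690 = 837 kg; Δv = 462×9.8×ln(5.409) = 4527.6×1.6880 ≈ 7643 m/s.
Total Δv = 3481 + 4548 + 7643 = 15672 m/s.

Δv ≈ 15.7 km/s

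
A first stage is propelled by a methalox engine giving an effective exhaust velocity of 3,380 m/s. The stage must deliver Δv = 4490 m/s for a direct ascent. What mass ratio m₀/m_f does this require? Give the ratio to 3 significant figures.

mass ratio ≈ 3.78

m₀/m_f = exp(Δv / v_e) = exp(4490 / 3380.0) = exp(1.3284) = 3.7750.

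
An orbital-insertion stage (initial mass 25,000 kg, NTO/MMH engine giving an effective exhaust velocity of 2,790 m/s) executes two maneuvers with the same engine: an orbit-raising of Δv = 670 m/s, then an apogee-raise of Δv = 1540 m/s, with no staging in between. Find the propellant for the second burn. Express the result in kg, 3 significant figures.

After the first burn: m = 25000 × exp(−670/2790.0) = 25000 × 0.78652 = 19,663 kg.
After the second burn: m = 19,663 × exp(−1540/2790.0) = 19,663 × 0.57581 = 11,322.2 kg.
Second-burn propellant = 19,663 − 11,322.2 = 8,340.8 kg.

propellant for the second burn ≈ 8340 kg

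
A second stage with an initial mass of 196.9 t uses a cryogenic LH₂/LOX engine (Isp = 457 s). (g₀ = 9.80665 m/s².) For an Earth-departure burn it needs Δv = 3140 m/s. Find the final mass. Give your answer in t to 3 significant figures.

v_e = Isp · g₀ = 457 × 9.80665 = 4481.6 m/s.
m₀/m_f = exp(Δv / v_e) = exp(3140 / 4481.6) = exp(0.7006) = 2.0150.
m_f = m₀ / 2.0150 = 196.9 / 2.0150 = 97.7171 t.

final mass ≈ 97.7 t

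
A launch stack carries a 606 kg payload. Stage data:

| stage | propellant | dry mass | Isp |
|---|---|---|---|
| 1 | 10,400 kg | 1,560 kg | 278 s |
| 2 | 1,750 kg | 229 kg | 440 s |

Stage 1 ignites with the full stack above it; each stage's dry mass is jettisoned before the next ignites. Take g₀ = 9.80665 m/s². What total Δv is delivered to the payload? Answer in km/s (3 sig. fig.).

Δv ≈ 8.30 km/s

Ignition mass of stage 1 = 10,400+1,560 + 1,750+229 + 606 = 14,545 kg.
Stage 1: m₀ = 14,545 kg, m_f = 14,545 − 10,400 = 4,145 kg; Δv = 278×9.80665×ln(3.509) = 2726.2×1.2553 ≈ 3422 m/s.
Stage 2: m₀ = 2,585 kg, m_f = 2,585 − 1,750 = 835 kg; Δv = 440×9.80665×ln(3.096) = 4314.9×1.1300 ≈ 4876 m/s.
Total Δv = 3422 + 4876 = 8298 m/s.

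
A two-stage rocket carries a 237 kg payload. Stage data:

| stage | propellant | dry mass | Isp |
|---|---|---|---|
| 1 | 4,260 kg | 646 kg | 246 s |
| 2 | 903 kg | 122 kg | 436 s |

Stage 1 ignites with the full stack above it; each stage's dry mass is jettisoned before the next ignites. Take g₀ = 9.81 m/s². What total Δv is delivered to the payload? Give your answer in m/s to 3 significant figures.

Ignition mass of stage 1 = 4,260+646 + 903+122 + 237 = 6,168 kg.
Stage 1: m₀ = 6,168 kg, m_f = 6,168 − 4,260 = 1,908 kg; Δv = 246×9.81×ln(3.233) = 2413.3×1.1733 ≈ 2832 m/s.
Stage 2: m₀ = 1,262 kg, m_f = 1,262 − 903 = 359 kg; Δv = 436×9.81×ln(3.515) = 4277.2×1.2571 ≈ 5377 m/s.
Total Δv = 2832 + 5377 = 8209 m/s.

Δv ≈ 8210 m/s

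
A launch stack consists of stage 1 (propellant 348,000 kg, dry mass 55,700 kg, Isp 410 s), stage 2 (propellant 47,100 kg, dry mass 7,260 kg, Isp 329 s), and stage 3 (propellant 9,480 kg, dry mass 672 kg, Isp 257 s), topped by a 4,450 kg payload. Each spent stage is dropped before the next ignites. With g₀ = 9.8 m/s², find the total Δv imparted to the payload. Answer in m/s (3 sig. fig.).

Δv ≈ 11700 m/s

Ignition mass of stage 1 = 348,000+55,700 + 47,100+7,260 + 9,480+672 + 4,450 = 472,662 kg.
Stage 1: m₀ = 472,662 kg, m_f = 472,662 − 348,000 = 124,662 kg; Δv = 410×9.8×ln(3.792) = 4018.0×1.3328 ≈ 5355 m/s.
Stage 2: m₀ = 68,962 kg, m_f = 68,962 − 47,100 = 21,862 kg; Δv = 329×9.8×ln(3.154) = 3224.2×1.1488 ≈ 3704 m/s.
Stage 3: m₀ = 14,602 kg, m_f = 14,602 − 9,480 = 5,122 kg; Δv = 257×9.8×ln(2.851) = 2518.6×1.0476 ≈ 2639 m/s.
Total Δv = 5355 + 3704 + 2639 = 11698 m/s.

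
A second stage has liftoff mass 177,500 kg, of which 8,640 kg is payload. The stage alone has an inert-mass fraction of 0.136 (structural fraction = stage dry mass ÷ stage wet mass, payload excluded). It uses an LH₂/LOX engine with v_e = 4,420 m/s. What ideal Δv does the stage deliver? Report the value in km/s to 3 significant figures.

Δv ≈ 7.63 km/s

Stage wet mass = m₀ − payload = 177,500 − 8,640 = 168,860 kg.
Stage dry mass = ε × stage wet mass = 0.136 × 168,860 = 22,965 kg.
Burnout mass m_f = stage dry + payload = 22,965 + 8,640 = 31,605 kg.
By the Tsiolkovsky rocket equation, Δv = v_e · ln(177,500/31,605) = 4420.0 × ln(5.616) = 4420.0 × 1.7257 ≈ 7627 m/s.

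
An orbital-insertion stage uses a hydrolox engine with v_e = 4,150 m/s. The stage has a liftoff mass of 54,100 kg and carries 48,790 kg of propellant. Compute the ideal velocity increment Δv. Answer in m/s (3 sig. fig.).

m_f = m₀ − m_prop = 54,100 − 48,790 = 5,310 kg.
Rocket equation: Δv = v_e · ln(m₀/m_f) = 4150.0 × ln(10.19) = 4150.0 × 2.3212 ≈ 9633.2 m/s.

Δv ≈ 9630 m/s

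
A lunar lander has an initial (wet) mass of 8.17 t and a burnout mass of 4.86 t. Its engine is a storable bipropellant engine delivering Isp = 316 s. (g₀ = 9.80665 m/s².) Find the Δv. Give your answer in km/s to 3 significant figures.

v_e = Isp · g₀ = 316 × 9.80665 = 3098.9 m/s.
Δv = v_e · ln(m₀/m_f) = 3098.9 × ln(1.681) = 3098.9 × 0.5194 ≈ 1609.7 m/s.

Δv ≈ 1.61 km/s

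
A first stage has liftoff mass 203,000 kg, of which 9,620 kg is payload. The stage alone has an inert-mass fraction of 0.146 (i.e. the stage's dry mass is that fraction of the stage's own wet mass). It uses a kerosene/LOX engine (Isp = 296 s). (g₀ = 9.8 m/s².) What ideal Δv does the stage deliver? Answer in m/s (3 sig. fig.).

Δv ≈ 4870 m/s

Stage wet mass = m₀ − payload = 203,000 − 9,620 = 193,380 kg.
Stage dry mass = ε × stage wet mass = 0.146 × 193,380 = 28,233.5 kg.
Burnout mass m_f = stage dry + payload = 28,233.5 + 9,620 = 37,853.5 kg.
v_e = Isp · g₀ = 296 × 9.8 = 2900.8 m/s.
From the ideal rocket equation, Δv = v_e · ln(203,000/37,853.5) = 2900.8 × ln(5.363) = 2900.8 × 1.6795 ≈ 4872 m/s.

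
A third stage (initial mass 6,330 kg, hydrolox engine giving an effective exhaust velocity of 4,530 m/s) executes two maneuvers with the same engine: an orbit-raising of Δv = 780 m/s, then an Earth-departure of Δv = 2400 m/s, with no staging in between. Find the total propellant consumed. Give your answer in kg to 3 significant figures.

After the first burn: m = 6330 × exp(−780/4530.0) = 6330 × 0.84182 = 5,328.72 kg.
After the second burn: m = 5,328.72 × exp(−2400/4530.0) = 5,328.72 × 0.58872 = 3,137.12 kg.
Total propellant = m₀ − m_final = 6330 − 3,137.12 = 3,192.88 kg.

total propellant consumed ≈ 3190 kg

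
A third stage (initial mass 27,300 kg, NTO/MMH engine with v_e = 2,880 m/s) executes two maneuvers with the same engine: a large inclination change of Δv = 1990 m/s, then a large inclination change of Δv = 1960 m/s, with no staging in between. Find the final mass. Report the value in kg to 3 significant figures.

After the first burn: m = 27300 × exp(−1990/2880.0) = 27300 × 0.50109 = 13,679.8 kg.
After the second burn: m = 13,679.8 × exp(−1960/2880.0) = 13,679.8 × 0.50634 = 6,926.63 kg.

final mass ≈ 6930 kg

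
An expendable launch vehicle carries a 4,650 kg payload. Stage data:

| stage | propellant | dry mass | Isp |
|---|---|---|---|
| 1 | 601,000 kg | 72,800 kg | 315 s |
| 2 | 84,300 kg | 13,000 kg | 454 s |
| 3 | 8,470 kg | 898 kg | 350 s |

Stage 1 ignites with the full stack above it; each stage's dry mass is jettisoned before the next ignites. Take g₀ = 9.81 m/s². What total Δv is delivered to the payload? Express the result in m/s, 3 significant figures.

Ignition mass of stage 1 = 601,000+72,800 + 84,300+13,000 + 8,470+898 + 4,650 = 785,118 kg.
Stage 1: m₀ = 785,118 kg, m_f = 785,118 − 601,000 = 184,118 kg; Δv = 315×9.81×ln(4.264) = 3090.2×1.4503 ≈ 4482 m/s.
Stage 2: m₀ = 111,318 kg, m_f = 111,318 − 84,300 = 27,018 kg; Δv = 454×9.81×ln(4.12) = 4453.7×1.4159 ≈ 6306 m/s.
Stage 3: m₀ = 14,018 kg, m_f = 14,018 − 8,470 = 5,548 kg; Δv = 350×9.81×ln(2.527) = 3433.5×0.9269 ≈ 3183 m/s.
Total Δv = 4482 + 6306 + 3183 = 13971 m/s.

Δv ≈ 14000 m/s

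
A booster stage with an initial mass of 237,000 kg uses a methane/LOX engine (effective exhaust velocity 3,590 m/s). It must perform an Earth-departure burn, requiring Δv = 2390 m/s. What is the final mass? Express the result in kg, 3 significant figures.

m₀/m_f = exp(Δv / v_e) = exp(2390 / 3590.0) = exp(0.6657) = 1.9459.
m_f = m₀ / 1.9459 = 237,000 / 1.9459 = 121,795 kg.

final mass ≈ 122000 kg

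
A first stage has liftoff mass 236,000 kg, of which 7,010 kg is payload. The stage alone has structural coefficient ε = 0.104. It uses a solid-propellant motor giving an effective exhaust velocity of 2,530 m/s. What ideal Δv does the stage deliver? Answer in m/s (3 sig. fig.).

Δv ≈ 5150 m/s

Stage wet mass = m₀ − payload = 236,000 − 7,010 = 228,990 kg.
Stage dry mass = ε × stage wet mass = 0.104 × 228,990 = 23,815 kg.
Burnout mass m_f = stage dry + payload = 23,815 + 7,010 = 30,825 kg.
Using Δv = v_e ln(m₀/m_f): Δv = v_e · ln(236,000/30,825) = 2530.0 × ln(7.656) = 2530.0 × 2.0355 ≈ 5150 m/s.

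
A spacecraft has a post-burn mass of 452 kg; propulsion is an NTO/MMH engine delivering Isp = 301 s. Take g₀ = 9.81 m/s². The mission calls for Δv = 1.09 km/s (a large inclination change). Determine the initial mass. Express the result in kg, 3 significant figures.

initial mass ≈ 654 kg

v_e = Isp · g₀ = 301 × 9.81 = 2952.8 m/s.
By the Tsiolkovsky rocket equation, m₀/m_f = exp(Δv / v_e) = exp(1090 / 2952.8) = exp(0.3691) = 1.4465.
m₀ = m_f × 1.4465 = 452 × 1.4465 = 653.818 kg.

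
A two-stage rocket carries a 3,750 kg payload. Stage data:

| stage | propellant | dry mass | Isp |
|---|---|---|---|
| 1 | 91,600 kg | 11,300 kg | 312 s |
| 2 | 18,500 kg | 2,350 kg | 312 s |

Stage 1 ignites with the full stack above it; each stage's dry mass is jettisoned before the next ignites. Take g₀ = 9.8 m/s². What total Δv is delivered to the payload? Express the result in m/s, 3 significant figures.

Ignition mass of stage 1 = 91,600+11,300 + 18,500+2,350 + 3,750 = 127,500 kg.
Stage 1: m₀ = 127,500 kg, m_f = 127,500 − 91,600 = 35,900 kg; Δv = 312×9.8×ln(3.552) = 3057.6×1.2674 ≈ 3875 m/s.
Stage 2: m₀ = 24,600 kg, m_f = 24,600 − 18,500 = 6,100 kg; Δv = 312×9.8×ln(4.033) = 3057.6×1.3945 ≈ 4264 m/s.
Total Δv = 3875 + 4264 = 8139 m/s.

Δv ≈ 8140 m/s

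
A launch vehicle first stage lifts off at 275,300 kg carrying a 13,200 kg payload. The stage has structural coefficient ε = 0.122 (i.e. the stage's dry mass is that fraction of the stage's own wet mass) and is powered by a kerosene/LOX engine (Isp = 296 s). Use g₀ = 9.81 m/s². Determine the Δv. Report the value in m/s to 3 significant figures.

Stage wet mass = m₀ − payload = 275,300 − 13,200 = 262,100 kg.
Stage dry mass = ε × stage wet mass = 0.122 × 262,100 = 31,976.2 kg.
Burnout mass m_f = stage dry + payload = 31,976.2 + 13,200 = 45,176.2 kg.
v_e = Isp · g₀ = 296 × 9.81 = 2903.8 m/s.
From the ideal rocket equation, Δv = v_e · ln(275,300/45,176.2) = 2903.8 × ln(6.094) = 2903.8 × 1.8073 ≈ 5248 m/s.

Δv ≈ 5250 m/s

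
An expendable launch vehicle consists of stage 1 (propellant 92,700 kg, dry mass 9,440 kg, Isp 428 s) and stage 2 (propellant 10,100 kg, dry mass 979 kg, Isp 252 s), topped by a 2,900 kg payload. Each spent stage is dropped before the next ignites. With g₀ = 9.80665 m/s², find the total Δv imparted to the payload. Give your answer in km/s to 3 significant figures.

Ignition mass of stage 1 = 92,700+9,440 + 10,100+979 + 2,900 = 116,119 kg.
Stage 1: m₀ = 116,119 kg, m_f = 116,119 − 92,700 = 23,419 kg; Δv = 428×9.80665×ln(4.958) = 4197.2×1.6011 ≈ 6720 m/s.
Stage 2: m₀ = 13,979 kg, m_f = 13,979 − 10,100 = 3,879 kg; Δv = 252×9.80665×ln(3.604) = 2471.3×1.2820 ≈ 3168 m/s.
Total Δv = 6720 + 3168 = 9888 m/s.

Δv ≈ 9.89 km/s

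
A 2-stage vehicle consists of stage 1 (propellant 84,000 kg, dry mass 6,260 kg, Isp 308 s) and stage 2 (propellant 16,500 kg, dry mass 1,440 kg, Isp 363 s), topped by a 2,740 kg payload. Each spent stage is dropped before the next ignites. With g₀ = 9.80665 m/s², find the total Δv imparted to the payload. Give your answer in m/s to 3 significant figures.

Ignition mass of stage 1 = 84,000+6,260 + 16,500+1,440 + 2,740 = 110,940 kg.
Stage 1: m₀ = 110,940 kg, m_f = 110,940 − 84,000 = 26,940 kg; Δv = 308×9.80665×ln(4.118) = 3020.4×1.4154 ≈ 4275 m/s.
Stage 2: m₀ = 20,680 kg, m_f = 20,680 − 16,500 = 4,180 kg; Δv = 363×9.80665×ln(4.947) = 3559.8×1.5989 ≈ 5692 m/s.
Total Δv = 4275 + 5692 = 9967 m/s.

Δv ≈ 9970 m/s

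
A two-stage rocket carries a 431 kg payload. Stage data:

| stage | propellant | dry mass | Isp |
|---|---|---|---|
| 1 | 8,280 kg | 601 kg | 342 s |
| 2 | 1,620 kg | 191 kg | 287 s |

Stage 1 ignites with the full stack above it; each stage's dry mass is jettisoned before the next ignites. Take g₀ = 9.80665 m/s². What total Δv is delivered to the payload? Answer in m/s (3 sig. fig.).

Ignition mass of stage 1 = 8,280+601 + 1,620+191 + 431 = 11,123 kg.
Stage 1: m₀ = 11,123 kg, m_f = 11,123 − 8,280 = 2,843 kg; Δv = 342×9.80665×ln(3.912) = 3353.9×1.3642 ≈ 4575 m/s.
Stage 2: m₀ = 2,242 kg, m_f = 2,242 − 1,620 = 622 kg; Δv = 287×9.80665×ln(3.605) = 2814.5×1.2822 ≈ 3609 m/s.
Total Δv = 4575 + 3609 = 8184 m/s.

Δv ≈ 8180 m/s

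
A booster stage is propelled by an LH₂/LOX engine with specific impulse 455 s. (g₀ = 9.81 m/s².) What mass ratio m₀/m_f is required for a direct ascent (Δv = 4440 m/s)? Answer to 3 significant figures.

mass ratio ≈ 2.70

v_e = Isp · g₀ = 455 × 9.81 = 4463.6 m/s.
Rocket equation: m₀/m_f = exp(Δv / v_e) = exp(4440 / 4463.6) = exp(0.9947) = 2.7040.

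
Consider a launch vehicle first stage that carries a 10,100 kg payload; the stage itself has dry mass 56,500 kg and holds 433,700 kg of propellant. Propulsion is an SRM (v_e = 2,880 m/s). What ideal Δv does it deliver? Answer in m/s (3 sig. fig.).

m₀ = payload + dry + propellant = 10,100 + 56,500 + 433,700 = 500,300 kg.
m_f = payload + dry = 10,100 + 56,500 = 66,600 kg.
Δv = v_e · ln(m₀/m_f) = 2880.0 × ln(7.512) = 2880.0 × 2.0165 ≈ 5807.5 m/s.

Δv ≈ 5810 m/s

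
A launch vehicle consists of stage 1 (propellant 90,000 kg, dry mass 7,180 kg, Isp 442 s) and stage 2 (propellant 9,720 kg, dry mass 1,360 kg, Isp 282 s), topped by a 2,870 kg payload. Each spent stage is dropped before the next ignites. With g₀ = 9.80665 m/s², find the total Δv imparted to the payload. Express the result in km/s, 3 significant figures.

Ignition mass of stage 1 = 90,000+7,180 + 9,720+1,360 + 2,870 = 111,130 kg.
Stage 1: m₀ = 111,130 kg, m_f = 111,130 − 90,000 = 21,130 kg; Δv = 442×9.80665×ln(5.259) = 4334.5×1.6600 ≈ 7195 m/s.
Stage 2: m₀ = 13,950 kg, m_f = 13,950 − 9,720 = 4,230 kg; Δv = 282×9.80665×ln(3.298) = 2765.5×1.1933 ≈ 3300 m/s.
Total Δv = 7195 + 3300 = 10495 m/s.

Δv ≈ 10.5 km/s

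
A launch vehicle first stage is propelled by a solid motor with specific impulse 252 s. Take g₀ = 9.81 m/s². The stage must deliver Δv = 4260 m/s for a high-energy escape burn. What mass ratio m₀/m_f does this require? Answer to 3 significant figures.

mass ratio ≈ 5.60

v_e = Isp · g₀ = 252 × 9.81 = 2472.1 m/s.
Using Δv = v_e ln(m₀/m_f): m₀/m_f = exp(Δv / v_e) = exp(4260 / 2472.1) = exp(1.7232) = 5.6025.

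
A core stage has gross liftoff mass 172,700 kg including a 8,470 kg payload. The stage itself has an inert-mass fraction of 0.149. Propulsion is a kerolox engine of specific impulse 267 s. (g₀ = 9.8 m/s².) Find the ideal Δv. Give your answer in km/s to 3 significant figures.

Δv ≈ 4.34 km/s

Stage wet mass = m₀ − payload = 172,700 − 8,470 = 164,230 kg.
Stage dry mass = ε × stage wet mass = 0.149 × 164,230 = 24,470.3 kg.
Burnout mass m_f = stage dry + payload = 24,470.3 + 8,470 = 32,940.3 kg.
v_e = Isp · g₀ = 267 × 9.8 = 2616.6 m/s.
Using Δv = v_e ln(m₀/m_f): Δv = v_e · ln(172,700/32,940.3) = 2616.6 × ln(5.243) = 2616.6 × 1.6569 ≈ 4335 m/s.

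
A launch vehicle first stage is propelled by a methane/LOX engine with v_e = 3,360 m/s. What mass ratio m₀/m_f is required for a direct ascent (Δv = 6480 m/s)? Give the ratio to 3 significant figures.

m₀/m_f = exp(Δv / v_e) = exp(6480 / 3360.0) = exp(1.9286) = 6.8797.

mass ratio ≈ 6.88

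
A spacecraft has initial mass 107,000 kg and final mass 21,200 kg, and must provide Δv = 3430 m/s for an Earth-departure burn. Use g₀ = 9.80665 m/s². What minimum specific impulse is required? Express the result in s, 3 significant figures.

ln(m₀/m_f) = ln(107000/21200) = ln(5.047) = 1.6188.
By the Tsiolkovsky rocket equation, v_e = Δv / ln(m₀/m_f) = 3430 / 1.6188 = 2118.8 m/s.
Isp = v_e / g₀ = 2118.8 / 9.80665 = 216.1 s.

Isp ≈ 216 s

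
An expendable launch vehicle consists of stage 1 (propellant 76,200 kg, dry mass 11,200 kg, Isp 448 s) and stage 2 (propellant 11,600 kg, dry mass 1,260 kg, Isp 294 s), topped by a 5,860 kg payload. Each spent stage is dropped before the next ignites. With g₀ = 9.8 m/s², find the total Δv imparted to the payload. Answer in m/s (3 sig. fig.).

Δv ≈ 8340 m/s

Ignition mass of stage 1 = 76,200+11,200 + 11,600+1,260 + 5,860 = 106,120 kg.
Stage 1: m₀ = 106,120 kg, m_f = 106,120 − 76,200 = 29,920 kg; Δv = 448×9.8×ln(3.547) = 4390.4×1.2660 ≈ 5558 m/s.
Stage 2: m₀ = 18,720 kg, m_f = 18,720 − 11,600 = 7,120 kg; Δv = 294×9.8×ln(2.629) = 2881.2×0.9667 ≈ 2785 m/s.
Total Δv = 5558 + 2785 = 8343 m/s.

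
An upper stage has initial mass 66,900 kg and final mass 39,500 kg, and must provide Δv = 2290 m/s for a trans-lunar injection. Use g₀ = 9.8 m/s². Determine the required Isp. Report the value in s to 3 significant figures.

ln(m₀/m_f) = ln(66900/39500) = ln(1.694) = 0.5269.
From the ideal rocket equation, v_e = Δv / ln(m₀/m_f) = 2290 / 0.5269 = 4346.2 m/s.
Isp = v_e / g₀ = 4346.2 / 9.8 = 443.5 s.

Isp ≈ 443 s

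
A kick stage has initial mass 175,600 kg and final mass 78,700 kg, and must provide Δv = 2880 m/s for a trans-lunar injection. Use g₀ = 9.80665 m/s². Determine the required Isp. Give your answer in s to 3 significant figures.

Isp ≈ 366 s

ln(m₀/m_f) = ln(175600/78700) = ln(2.231) = 0.8026.
v_e = Δv / ln(m₀/m_f) = 2880 / 0.8026 = 3588.5 m/s.
Isp = v_e / g₀ = 3588.5 / 9.80665 = 365.9 s.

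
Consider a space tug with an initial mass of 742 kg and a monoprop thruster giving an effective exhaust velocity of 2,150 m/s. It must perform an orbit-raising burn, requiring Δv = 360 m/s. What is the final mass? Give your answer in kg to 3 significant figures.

final mass ≈ 628 kg

Rocket equation: m₀/m_f = exp(Δv / v_e) = exp(360 / 2150.0) = exp(0.1674) = 1.1823.
m_f = m₀ / 1.1823 = 742 / 1.1823 = 627.59 kg.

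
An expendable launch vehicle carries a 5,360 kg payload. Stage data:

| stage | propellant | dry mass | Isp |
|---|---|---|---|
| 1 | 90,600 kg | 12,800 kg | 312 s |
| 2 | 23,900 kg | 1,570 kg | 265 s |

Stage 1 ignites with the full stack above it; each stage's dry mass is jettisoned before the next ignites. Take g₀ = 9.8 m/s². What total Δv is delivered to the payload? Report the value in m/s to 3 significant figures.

Δv ≈ 7310 m/s

Ignition mass of stage 1 = 90,600+12,800 + 23,900+1,570 + 5,360 = 134,230 kg.
Stage 1: m₀ = 134,230 kg, m_f = 134,230 − 90,600 = 43,630 kg; Δv = 312×9.8×ln(3.077) = 3057.6×1.1238 ≈ 3436 m/s.
Stage 2: m₀ = 30,830 kg, m_f = 30,830 − 23,900 = 6,930 kg; Δv = 265×9.8×ln(4.449) = 2597.0×1.4926 ≈ 3876 m/s.
Total Δv = 3436 + 3876 = 7312 m/s.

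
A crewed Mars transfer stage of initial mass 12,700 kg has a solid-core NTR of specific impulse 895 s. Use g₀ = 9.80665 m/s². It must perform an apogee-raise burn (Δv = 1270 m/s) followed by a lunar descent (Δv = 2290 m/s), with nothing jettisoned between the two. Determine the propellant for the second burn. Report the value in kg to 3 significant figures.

propellant for the second burn ≈ 2520 kg

v_e = Isp · g₀ = 895 × 9.80665 = 8777.0 m/s.
After the first burn: m = 12700 × exp(−1270/8777.0) = 12700 × 0.86528 = 10,989.1 kg.
After the second burn: m = 10,989.1 × exp(−2290/8777.0) = 10,989.1 × 0.77035 = 8,465.45 kg.
Second-burn propellant = 10,989.1 − 8,465.45 = 2,523.65 kg.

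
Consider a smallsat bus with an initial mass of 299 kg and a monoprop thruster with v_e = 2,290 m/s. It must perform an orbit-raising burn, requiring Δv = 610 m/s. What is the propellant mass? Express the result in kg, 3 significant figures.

By the Tsiolkovsky rocket equation, m₀/m_f = exp(Δv / v_e) = exp(610 / 2290.0) = exp(0.2664) = 1.3052.
m_f = 299 / 1.3052 = 229.084 kg, so propellant = m₀ − m_f = 299 − 229.084 = 69.916 kg.

propellant mass ≈ 69.9 kg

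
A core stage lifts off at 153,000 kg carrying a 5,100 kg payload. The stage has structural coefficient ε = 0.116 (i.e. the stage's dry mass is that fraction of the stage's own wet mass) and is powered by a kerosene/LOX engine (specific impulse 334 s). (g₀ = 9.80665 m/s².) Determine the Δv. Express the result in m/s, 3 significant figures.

Stage wet mass = m₀ − payload = 153,000 − 5,100 = 147,900 kg.
Stage dry mass = ε × stage wet mass = 0.116 × 147,900 = 17,156.4 kg.
Burnout mass m_f = stage dry + payload = 17,156.4 + 5,100 = 22,256.4 kg.
v_e = Isp · g₀ = 334 × 9.80665 = 3275.4 m/s.
Using Δv = v_e ln(m₀/m_f): Δv = v_e · ln(153,000/22,256.4) = 3275.4 × ln(6.874) = 3275.4 × 1.9278 ≈ 6314 m/s.

Δv ≈ 6310 m/s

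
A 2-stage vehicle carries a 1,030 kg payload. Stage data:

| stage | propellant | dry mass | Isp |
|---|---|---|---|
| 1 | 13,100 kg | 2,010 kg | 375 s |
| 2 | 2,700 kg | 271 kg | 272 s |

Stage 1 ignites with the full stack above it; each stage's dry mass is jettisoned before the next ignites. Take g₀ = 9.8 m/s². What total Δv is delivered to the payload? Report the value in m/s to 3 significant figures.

Ignition mass of stage 1 = 13,100+2,010 + 2,700+271 + 1,030 = 19,111 kg.
Stage 1: m₀ = 19,111 kg, m_f = 19,111 − 13,100 = 6,011 kg; Δv = 375×9.8×ln(3.179) = 3675.0×1.1567 ≈ 4251 m/s.
Stage 2: m₀ = 4,001 kg, m_f = 4,001 − 2,700 = 1,301 kg; Δv = 272×9.8×ln(3.075) = 2665.6×1.1234 ≈ 2995 m/s.
Total Δv = 4251 + 2995 = 7246 m/s.

Δv ≈ 7250 m/s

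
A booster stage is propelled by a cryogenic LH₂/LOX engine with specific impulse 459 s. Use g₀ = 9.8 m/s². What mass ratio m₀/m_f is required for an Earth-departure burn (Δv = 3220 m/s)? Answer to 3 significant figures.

mass ratio ≈ 2.05

v_e = Isp · g₀ = 459 × 9.8 = 4498.2 m/s.
From the ideal rocket equation, m₀/m_f = exp(Δv / v_e) = exp(3220 / 4498.2) = exp(0.7158) = 2.0459.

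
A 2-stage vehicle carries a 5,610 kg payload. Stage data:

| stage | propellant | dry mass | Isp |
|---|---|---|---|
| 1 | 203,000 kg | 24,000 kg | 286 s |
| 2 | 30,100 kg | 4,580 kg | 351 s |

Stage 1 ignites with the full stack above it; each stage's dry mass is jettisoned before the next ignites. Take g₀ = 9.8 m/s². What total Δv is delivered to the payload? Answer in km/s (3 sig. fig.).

Ignition mass of stage 1 = 203,000+24,000 + 30,100+4,580 + 5,610 = 267,290 kg.
Stage 1: m₀ = 267,290 kg, m_f = 267,290 − 203,000 = 64,290 kg; Δv = 286×9.8×ln(4.158) = 2802.8×1.4249 ≈ 3994 m/s.
Stage 2: m₀ = 40,290 kg, m_f = 40,290 − 30,100 = 10,190 kg; Δv = 351×9.8×ln(3.954) = 3439.8×1.3747 ≈ 4729 m/s.
Total Δv = 3994 + 4729 = 8723 m/s.

Δv ≈ 8.72 km/s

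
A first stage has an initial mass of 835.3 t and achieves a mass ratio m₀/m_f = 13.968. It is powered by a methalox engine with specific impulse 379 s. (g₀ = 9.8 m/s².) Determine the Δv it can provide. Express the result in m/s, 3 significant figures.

v_e = Isp · g₀ = 379 × 9.8 = 3714.2 m/s.
From the ideal rocket equation, Δv = v_e · ln(13.968) = 3714.2 × 2.6368 ≈ 9793.5 m/s.

Δv ≈ 9790 m/s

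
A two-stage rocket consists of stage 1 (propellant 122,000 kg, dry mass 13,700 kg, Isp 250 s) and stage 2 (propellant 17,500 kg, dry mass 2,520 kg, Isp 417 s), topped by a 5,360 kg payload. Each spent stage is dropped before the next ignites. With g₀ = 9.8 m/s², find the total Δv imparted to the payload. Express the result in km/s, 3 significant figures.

Ignition mass of stage 1 = 122,000+13,700 + 17,500+2,520 + 5,360 = 161,080 kg.
Stage 1: m₀ = 161,080 kg, m_f = 161,080 − 122,000 = 39,080 kg; Δv = 250×9.8×ln(4.122) = 2450.0×1.4163 ≈ 3470 m/s.
Stage 2: m₀ = 25,380 kg, m_f = 25,380 − 17,500 = 7,880 kg; Δv = 417×9.8×ln(3.221) = 4086.6×1.1696 ≈ 4780 m/s.
Total Δv = 3470 + 4780 = 8250 m/s.

Δv ≈ 8.25 km/s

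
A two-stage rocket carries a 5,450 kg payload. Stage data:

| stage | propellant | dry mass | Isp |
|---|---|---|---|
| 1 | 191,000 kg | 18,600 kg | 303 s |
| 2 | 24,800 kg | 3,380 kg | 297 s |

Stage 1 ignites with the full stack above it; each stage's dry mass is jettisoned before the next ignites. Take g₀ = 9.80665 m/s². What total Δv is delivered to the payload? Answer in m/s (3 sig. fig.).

Δv ≈ 8470 m/s

Ignition mass of stage 1 = 191,000+18,600 + 24,800+3,380 + 5,450 = 243,230 kg.
Stage 1: m₀ = 243,230 kg, m_f = 243,230 − 191,000 = 52,230 kg; Δv = 303×9.80665×ln(4.657) = 2971.4×1.5384 ≈ 4571 m/s.
Stage 2: m₀ = 33,630 kg, m_f = 33,630 − 24,800 = 8,830 kg; Δv = 297×9.80665×ln(3.809) = 2912.6×1.3373 ≈ 3895 m/s.
Total Δv = 4571 + 3895 = 8466 m/s.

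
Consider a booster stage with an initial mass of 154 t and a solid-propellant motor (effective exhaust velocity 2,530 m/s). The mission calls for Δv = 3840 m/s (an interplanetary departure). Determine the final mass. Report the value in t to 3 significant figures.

m₀/m_f = exp(Δv / v_e) = exp(3840 / 2530.0) = exp(1.5178) = 4.5621.
m_f = m₀ / 4.5621 = 154 / 4.5621 = 33.7564 t.

final mass ≈ 33.8 t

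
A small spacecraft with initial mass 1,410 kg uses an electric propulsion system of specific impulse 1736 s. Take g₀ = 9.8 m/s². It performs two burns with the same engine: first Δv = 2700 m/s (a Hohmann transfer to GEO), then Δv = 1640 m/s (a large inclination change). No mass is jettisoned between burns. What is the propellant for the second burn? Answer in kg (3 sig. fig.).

propellant for the second burn ≈ 111 kg

v_e = Isp · g₀ = 1736 × 9.8 = 17012.8 m/s.
After the first burn: m = 1410 × exp(−2700/17012.8) = 1410 × 0.85325 = 1,203.08 kg.
After the second burn: m = 1,203.08 × exp(−1640/17012.8) = 1,203.08 × 0.90810 = 1,092.52 kg.
Second-burn propellant = 1,203.08 − 1,092.52 = 110.56 kg.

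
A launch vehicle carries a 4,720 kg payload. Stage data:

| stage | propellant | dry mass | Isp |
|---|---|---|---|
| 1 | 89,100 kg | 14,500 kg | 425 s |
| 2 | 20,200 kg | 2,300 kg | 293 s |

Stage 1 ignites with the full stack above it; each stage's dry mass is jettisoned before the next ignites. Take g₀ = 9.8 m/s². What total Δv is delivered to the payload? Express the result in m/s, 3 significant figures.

Δv ≈ 8650 m/s

Ignition mass of stage 1 = 89,100+14,500 + 20,200+2,300 + 4,720 = 130,820 kg.
Stage 1: m₀ = 130,820 kg, m_f = 130,820 − 89,100 = 41,720 kg; Δv = 425×9.8×ln(3.136) = 4165.0×1.1428 ≈ 4760 m/s.
Stage 2: m₀ = 27,220 kg, m_f = 27,220 − 20,200 = 7,020 kg; Δv = 293×9.8×ln(3.877) = 2871.4×1.3552 ≈ 3891 m/s.
Total Δv = 4760 + 3891 = 8651 m/s.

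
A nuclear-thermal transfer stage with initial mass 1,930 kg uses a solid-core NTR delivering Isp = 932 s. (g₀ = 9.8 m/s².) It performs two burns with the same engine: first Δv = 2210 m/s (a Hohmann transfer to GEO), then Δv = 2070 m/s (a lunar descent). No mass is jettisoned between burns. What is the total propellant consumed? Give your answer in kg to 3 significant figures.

total propellant consumed ≈ 722 kg

v_e = Isp · g₀ = 932 × 9.8 = 9133.6 m/s.
After the first burn: m = 1930 × exp(−2210/9133.6) = 1930 × 0.78508 = 1,515.2 kg.
After the second burn: m = 1,515.2 × exp(−2070/9133.6) = 1,515.2 × 0.79721 = 1,207.93 kg.
Total propellant = m₀ − m_final = 1930 − 1,207.93 = 722.07 kg.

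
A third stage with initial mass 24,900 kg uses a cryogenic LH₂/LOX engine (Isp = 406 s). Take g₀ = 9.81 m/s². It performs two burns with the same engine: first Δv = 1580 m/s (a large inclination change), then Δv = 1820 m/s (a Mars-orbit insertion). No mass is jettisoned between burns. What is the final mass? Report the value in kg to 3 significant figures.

v_e = Isp · g₀ = 406 × 9.81 = 3982.9 m/s.
After the first burn: m = 24900 × exp(−1580/3982.9) = 24900 × 0.67254 = 16,746.2 kg.
After the second burn: m = 16,746.2 × exp(−1820/3982.9) = 16,746.2 × 0.63321 = 10,603.9 kg.

final mass ≈ 10600 kg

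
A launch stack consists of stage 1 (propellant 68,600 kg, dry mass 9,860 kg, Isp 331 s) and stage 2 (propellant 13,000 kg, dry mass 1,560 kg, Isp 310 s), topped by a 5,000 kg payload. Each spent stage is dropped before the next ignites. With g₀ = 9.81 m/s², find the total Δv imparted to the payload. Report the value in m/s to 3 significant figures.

Δv ≈ 7230 m/s

Ignition mass of stage 1 = 68,600+9,860 + 13,000+1,560 + 5,000 = 98,020 kg.
Stage 1: m₀ = 98,020 kg, m_f = 98,020 − 68,600 = 29,420 kg; Δv = 331×9.81×ln(3.332) = 3247.1×1.2035 ≈ 3908 m/s.
Stage 2: m₀ = 19,560 kg, m_f = 19,560 − 13,000 = 6,560 kg; Δv = 310×9.81×ln(2.982) = 3041.1×1.0925 ≈ 3322 m/s.
Total Δv = 3908 + 3322 = 7230 m/s.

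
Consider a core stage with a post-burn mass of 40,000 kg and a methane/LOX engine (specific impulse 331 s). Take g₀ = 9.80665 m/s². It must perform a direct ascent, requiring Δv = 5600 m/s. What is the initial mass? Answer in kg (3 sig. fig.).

v_e = Isp · g₀ = 331 × 9.80665 = 3246.0 m/s.
m₀/m_f = exp(Δv / v_e) = exp(5600 / 3246.0) = exp(1.7252) = 5.6136.
m₀ = m_f × 5.6136 = 40,000 × 5.6136 = 224,544 kg.

initial mass ≈ 225000 kg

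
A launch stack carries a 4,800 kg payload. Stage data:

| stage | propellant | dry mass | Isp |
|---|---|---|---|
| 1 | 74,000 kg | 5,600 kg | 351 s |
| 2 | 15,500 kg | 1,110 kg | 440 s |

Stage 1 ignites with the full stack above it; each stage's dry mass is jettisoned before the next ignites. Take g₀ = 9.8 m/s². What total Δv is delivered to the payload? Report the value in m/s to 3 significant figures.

Δv ≈ 10100 m/s

Ignition mass of stage 1 = 74,000+5,600 + 15,500+1,110 + 4,800 = 101,010 kg.
Stage 1: m₀ = 101,010 kg, m_f = 101,010 − 74,000 = 27,010 kg; Δv = 351×9.8×ln(3.74) = 3439.8×1.3190 ≈ 4537 m/s.
Stage 2: m₀ = 21,410 kg, m_f = 21,410 − 15,500 = 5,910 kg; Δv = 440×9.8×ln(3.623) = 4312.0×1.2872 ≈ 5550 m/s.
Total Δv = 4537 + 5550 = 10087 m/s.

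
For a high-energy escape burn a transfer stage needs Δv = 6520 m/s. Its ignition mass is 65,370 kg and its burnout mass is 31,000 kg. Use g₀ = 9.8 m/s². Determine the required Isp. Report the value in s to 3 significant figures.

Isp ≈ 892 s

ln(m₀/m_f) = ln(65370/31000) = ln(2.109) = 0.7461.
v_e = Δv / ln(m₀/m_f) = 6520 / 0.7461 = 8739.1 m/s.
Isp = v_e / g₀ = 8739.1 / 9.8 = 891.7 s.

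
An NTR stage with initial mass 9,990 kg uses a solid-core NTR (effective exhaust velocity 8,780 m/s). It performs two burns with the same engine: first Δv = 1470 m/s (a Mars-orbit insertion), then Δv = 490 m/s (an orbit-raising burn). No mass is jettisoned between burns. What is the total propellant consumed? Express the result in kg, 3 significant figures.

total propellant consumed ≈ 2000 kg

After the first burn: m = 9990 × exp(−1470/8780.0) = 9990 × 0.84584 = 8,449.94 kg.
After the second burn: m = 8,449.94 × exp(−490/8780.0) = 8,449.94 × 0.94572 = 7,991.28 kg.
Total propellant = m₀ − m_final = 9990 − 7,991.28 = 1,998.72 kg.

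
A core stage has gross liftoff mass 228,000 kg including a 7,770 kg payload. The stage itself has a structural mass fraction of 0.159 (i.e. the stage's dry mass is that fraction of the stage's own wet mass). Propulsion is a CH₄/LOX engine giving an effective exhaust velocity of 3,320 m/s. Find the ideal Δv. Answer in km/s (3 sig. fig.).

Stage wet mass = m₀ − payload = 228,000 − 7,770 = 220,230 kg.
Stage dry mass = ε × stage wet mass = 0.159 × 220,230 = 35,016.6 kg.
Burnout mass m_f = stage dry + payload = 35,016.6 + 7,770 = 42,786.6 kg.
Rocket equation: Δv = v_e · ln(228,000/42,786.6) = 3320.0 × ln(5.329) = 3320.0 × 1.6731 ≈ 5555 m/s.

Δv ≈ 5.55 km/s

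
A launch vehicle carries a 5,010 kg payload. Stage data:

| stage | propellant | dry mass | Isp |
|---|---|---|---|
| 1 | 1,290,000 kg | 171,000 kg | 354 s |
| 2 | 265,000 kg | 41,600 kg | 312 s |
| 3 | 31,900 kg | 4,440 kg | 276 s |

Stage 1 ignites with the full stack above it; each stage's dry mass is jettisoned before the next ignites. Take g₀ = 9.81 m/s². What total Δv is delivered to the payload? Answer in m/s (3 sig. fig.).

Δv ≈ 12700 m/s

Ignition mass of stage 1 = 1,290,000+171,000 + 265,000+41,600 + 31,900+4,440 + 5,010 = 1,808,950 kg.
Stage 1: m₀ = 1,808,950 kg, m_f = 1,808,950 − 1,290,000 = 518,950 kg; Δv = 354×9.81×ln(3.486) = 3472.7×1.2487 ≈ 4336 m/s.
Stage 2: m₀ = 347,950 kg, m_f = 347,950 − 265,000 = 82,950 kg; Δv = 312×9.81×ln(4.195) = 3060.7×1.4338 ≈ 4389 m/s.
Stage 3: m₀ = 41,350 kg, m_f = 41,350 − 31,900 = 9,450 kg; Δv = 276×9.81×ln(4.376) = 2707.6×1.4761 ≈ 3997 m/s.
Total Δv = 4336 + 4389 + 3997 = 12722 m/s.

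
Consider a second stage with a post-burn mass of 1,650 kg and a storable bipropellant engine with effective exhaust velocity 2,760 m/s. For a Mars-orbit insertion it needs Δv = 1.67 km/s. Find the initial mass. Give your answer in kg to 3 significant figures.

m₀/m_f = exp(Δv / v_e) = exp(1670 / 2760.0) = exp(0.6051) = 1.8314.
m₀ = m_f × 1.8314 = 1,650 × 1.8314 = 3,021.81 kg.

initial mass ≈ 3020 kg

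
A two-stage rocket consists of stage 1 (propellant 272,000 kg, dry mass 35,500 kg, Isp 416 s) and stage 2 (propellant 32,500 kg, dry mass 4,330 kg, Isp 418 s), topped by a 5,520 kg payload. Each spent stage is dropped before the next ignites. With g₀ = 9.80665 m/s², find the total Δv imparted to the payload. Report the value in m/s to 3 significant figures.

Δv ≈ 12100 m/s

Ignition mass of stage 1 = 272,000+35,500 + 32,500+4,330 + 5,520 = 349,850 kg.
Stage 1: m₀ = 349,850 kg, m_f = 349,850 − 272,000 = 77,850 kg; Δv = 416×9.80665×ln(4.494) = 4079.6×1.5027 ≈ 6130 m/s.
Stage 2: m₀ = 42,350 kg, m_f = 42,350 − 32,500 = 9,850 kg; Δv = 418×9.80665×ln(4.299) = 4099.2×1.4585 ≈ 5979 m/s.
Total Δv = 6130 + 5979 = 12109 m/s.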